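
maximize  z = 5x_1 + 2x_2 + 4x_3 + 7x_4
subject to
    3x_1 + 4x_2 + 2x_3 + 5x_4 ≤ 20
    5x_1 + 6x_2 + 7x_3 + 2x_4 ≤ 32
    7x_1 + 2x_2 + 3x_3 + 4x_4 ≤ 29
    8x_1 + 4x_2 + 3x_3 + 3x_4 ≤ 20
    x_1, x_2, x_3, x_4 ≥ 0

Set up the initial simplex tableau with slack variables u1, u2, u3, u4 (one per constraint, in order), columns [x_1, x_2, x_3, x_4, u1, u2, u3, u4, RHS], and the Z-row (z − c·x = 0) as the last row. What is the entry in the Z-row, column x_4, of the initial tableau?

The Z-row carries the negated objective coefficients: the x_4 entry is -7.

-7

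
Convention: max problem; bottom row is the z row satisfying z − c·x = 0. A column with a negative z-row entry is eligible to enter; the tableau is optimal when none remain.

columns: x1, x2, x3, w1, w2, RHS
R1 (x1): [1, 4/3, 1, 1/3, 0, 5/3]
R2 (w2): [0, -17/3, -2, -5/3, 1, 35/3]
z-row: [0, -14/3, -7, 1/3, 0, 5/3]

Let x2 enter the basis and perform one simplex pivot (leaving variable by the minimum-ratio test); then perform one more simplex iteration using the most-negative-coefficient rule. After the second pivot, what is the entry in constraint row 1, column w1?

1/3

Ratio test on column x2 — row 1: (5/3)/(4/3) = 5/4; row 2: entry -17/3 ≤ 0. Minimum is 5/4 at row 1 (x1 leaves); pivot element 4/3.
Divide row 1 by 4/3; eliminate column x2 from the other rows.
Second iteration: most negative z-row entry is -7/2 in column x3, so x3 enters.
Ratio test on column x3 — row 1: (5/4)/(3/4) = 5/3; row 2: (75/4)/(9/4) = 25/3. Minimum is 5/3 at row 1 (x2 leaves); pivot element 3/4.
Divide row 1 by 3/4; eliminate column x3 from the other rows.
After both pivots, the entry at constraint row 1, column w1 is 1/3.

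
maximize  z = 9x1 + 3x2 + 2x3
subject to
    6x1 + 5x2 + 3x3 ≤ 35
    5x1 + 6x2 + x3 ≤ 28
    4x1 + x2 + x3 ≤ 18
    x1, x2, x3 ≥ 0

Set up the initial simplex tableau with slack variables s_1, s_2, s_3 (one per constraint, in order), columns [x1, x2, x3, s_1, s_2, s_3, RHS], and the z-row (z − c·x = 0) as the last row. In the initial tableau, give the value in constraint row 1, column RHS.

35

The RHS of constraint 1 is b_1 = 35.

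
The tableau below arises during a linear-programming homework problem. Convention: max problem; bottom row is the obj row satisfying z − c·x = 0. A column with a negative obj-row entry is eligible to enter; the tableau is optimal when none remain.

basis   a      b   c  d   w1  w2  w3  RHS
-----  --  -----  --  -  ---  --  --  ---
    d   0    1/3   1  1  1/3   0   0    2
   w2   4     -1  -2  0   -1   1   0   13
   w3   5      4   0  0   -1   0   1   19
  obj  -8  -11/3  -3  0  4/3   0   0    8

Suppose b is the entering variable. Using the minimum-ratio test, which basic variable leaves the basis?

Column b entries and ratios — d: 2/(1/3) = 6; w2: -1 ≤ 0, skip; w3: 19/4 = 19/4.
Smallest ratio is 19/4 in the row of w3, so w3 leaves.

w3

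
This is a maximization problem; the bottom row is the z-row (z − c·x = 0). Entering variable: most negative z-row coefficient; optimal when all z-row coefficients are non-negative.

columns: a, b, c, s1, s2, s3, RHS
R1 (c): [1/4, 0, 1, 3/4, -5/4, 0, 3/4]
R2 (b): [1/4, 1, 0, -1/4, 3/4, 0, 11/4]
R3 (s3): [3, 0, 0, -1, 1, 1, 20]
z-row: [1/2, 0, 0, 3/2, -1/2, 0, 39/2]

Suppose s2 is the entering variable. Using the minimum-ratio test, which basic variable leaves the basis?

Column s2 entries and ratios — c: -5/4 ≤ 0, skip; b: (11/4)/(3/4) = 11/3; s3: 20/1 = 20.
Smallest ratio is 11/3 in the row of b, so b leaves.

b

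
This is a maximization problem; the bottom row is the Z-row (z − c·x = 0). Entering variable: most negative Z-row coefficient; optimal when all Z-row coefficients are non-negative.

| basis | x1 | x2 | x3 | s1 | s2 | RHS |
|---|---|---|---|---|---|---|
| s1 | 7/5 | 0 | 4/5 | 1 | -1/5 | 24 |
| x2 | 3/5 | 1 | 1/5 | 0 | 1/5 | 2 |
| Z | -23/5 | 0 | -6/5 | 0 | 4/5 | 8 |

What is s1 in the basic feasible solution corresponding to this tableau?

24

s1 is basic (row 1); its value is the RHS of that row, 24.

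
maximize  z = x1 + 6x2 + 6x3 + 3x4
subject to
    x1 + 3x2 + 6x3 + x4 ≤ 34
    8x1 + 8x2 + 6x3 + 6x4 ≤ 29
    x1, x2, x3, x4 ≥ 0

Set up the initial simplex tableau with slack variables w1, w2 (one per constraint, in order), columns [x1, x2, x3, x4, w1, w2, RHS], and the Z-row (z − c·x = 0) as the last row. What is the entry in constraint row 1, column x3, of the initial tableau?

6

Constraint 1 has coefficient 6 on x3.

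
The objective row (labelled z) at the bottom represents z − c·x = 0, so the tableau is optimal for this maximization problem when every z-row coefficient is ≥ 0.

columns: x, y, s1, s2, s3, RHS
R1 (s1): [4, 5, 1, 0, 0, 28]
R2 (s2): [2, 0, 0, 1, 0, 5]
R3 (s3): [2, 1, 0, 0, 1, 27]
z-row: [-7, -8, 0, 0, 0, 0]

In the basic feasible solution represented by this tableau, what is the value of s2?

5

s2 is basic (row 2); its value is the RHS of that row, 5.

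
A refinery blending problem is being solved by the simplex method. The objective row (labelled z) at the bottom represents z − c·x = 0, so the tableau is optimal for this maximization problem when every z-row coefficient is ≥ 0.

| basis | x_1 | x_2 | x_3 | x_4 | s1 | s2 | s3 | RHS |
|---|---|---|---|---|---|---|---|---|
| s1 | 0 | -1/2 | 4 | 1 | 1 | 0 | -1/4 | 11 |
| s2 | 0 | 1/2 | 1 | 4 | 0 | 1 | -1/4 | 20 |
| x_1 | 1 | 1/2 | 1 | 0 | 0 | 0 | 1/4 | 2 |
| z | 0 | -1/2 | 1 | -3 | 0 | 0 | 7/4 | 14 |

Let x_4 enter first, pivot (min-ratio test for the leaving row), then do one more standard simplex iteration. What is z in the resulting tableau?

59/2

Ratio test on column x_4 — row 1: 11/1 = 11; row 2: 20/4 = 5; row 3: entry 0 ≤ 0. Minimum is 5 at row 2 (s2 leaves); pivot element 4.
Pivot on row 2; the z-row RHS becomes 14 − (-3)·5 = 29.
Next entering variable (most negative z-row entry -1/8): x_2.
Ratio test on column x_2 — row 1: entry -5/8 ≤ 0; row 2: 5/(1/8) = 40; row 3: 2/(1/2) = 4. Minimum is 4 at row 3 (x_1 leaves); pivot element 1/2.
After the second pivot the z-row RHS is 29 − (-1/8)·4 = 59/2.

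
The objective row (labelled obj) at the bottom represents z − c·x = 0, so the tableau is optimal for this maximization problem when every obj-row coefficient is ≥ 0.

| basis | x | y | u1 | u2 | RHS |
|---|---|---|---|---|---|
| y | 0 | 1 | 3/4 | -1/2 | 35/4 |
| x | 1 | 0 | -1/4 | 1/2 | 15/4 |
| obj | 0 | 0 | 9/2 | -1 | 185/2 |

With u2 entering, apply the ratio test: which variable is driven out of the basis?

x

Column u2 entries and ratios — y: -1/2 ≤ 0, skip; x: (15/4)/(1/2) = 15/2.
Smallest ratio is 15/2 in the row of x, so x leaves.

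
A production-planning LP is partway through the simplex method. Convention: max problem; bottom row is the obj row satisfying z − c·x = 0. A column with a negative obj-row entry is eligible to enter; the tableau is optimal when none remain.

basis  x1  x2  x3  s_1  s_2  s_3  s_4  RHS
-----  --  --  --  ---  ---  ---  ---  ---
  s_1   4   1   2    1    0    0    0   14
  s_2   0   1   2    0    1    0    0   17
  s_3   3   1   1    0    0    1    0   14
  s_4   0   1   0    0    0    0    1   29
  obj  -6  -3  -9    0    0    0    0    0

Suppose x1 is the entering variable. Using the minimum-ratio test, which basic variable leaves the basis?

Column x1 entries and ratios — s_1: 14/4 = 7/2; s_2: 0 ≤ 0, skip; s_3: 14/3 = 14/3; s_4: 0 ≤ 0, skip.
Smallest ratio is 7/2 in the row of s_1, so s_1 leaves.

s_1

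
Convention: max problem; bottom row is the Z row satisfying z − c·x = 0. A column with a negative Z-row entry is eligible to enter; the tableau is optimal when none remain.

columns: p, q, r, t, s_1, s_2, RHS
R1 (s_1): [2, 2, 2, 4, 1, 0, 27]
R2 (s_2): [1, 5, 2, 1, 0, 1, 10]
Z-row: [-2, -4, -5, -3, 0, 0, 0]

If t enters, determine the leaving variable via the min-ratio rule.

Column t entries and ratios — s_1: 27/4 = 27/4; s_2: 10/1 = 10.
Smallest ratio is 27/4 in the row of s_1, so s_1 leaves.

s_1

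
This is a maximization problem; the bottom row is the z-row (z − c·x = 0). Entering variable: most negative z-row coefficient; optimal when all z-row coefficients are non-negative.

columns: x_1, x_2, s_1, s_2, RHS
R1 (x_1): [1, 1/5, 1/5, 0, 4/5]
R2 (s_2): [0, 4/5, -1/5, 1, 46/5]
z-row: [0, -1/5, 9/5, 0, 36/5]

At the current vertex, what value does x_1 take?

4/5

x_1 is basic (row 1); its value is the RHS of that row, 4/5.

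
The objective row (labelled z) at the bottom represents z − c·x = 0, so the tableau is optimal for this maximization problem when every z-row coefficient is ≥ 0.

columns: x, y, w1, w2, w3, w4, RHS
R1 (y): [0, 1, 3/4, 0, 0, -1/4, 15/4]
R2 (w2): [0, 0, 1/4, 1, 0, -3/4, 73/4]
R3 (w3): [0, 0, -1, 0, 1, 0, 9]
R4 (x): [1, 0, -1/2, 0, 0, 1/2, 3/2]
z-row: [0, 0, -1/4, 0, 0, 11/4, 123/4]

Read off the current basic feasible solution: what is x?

3/2

x is basic (row 4); its value is the RHS of that row, 3/2.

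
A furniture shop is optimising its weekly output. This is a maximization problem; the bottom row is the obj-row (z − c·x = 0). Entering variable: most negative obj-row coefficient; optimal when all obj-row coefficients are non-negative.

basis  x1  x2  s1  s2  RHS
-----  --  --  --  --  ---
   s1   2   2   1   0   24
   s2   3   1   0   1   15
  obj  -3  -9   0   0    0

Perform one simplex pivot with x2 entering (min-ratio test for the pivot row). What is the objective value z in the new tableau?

108

Ratio test on column x2 — row 1: 24/2 = 12; row 2: 15/1 = 15. Minimum is 12 at row 1 (s1 leaves); pivot element 2.
Pivot on row 1; the obj-row RHS becomes 0 − (-9)·12 = 108.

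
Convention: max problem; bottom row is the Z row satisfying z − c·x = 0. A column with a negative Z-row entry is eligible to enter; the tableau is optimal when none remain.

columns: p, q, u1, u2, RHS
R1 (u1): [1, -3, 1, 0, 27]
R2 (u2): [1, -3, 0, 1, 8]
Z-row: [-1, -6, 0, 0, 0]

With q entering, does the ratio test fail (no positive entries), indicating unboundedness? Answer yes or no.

yes

Every constraint-row entry in column q is ≤ 0, so increasing q is unbounded.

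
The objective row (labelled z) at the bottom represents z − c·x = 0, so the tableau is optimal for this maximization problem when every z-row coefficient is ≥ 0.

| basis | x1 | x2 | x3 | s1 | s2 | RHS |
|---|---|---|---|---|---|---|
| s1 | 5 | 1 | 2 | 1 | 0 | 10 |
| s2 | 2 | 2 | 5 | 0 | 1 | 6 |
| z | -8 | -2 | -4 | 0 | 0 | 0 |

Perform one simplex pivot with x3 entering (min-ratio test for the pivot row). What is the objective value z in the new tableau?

24/5

Ratio test on column x3 — row 1: 10/2 = 5; row 2: 6/5 = 6/5. Minimum is 6/5 at row 2 (s2 leaves); pivot element 5.
Pivot on row 2; the z-row RHS becomes 0 − (-4)·(6/5) = 24/5.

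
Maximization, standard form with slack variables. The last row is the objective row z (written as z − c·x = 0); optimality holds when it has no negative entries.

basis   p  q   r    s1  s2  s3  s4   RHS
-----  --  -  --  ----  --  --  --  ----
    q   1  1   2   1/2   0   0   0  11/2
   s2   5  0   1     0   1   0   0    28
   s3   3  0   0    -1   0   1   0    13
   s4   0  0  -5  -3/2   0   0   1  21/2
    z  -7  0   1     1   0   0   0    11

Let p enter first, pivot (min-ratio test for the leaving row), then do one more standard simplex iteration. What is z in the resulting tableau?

216/5

Ratio test on column p — row 1: (11/2)/1 = 11/2; row 2: 28/5 = 28/5; row 3: 13/3 = 13/3; row 4: entry 0 ≤ 0. Minimum is 13/3 at row 3 (s3 leaves); pivot element 3.
Pivot on row 3; the z-row RHS becomes 11 − (-7)·(13/3) = 124/3.
Next entering variable (most negative z-row entry -4/3): s1.
Ratio test on column s1 — row 1: (7/6)/(5/6) = 7/5; row 2: (19/3)/(5/3) = 19/5; row 3: entry -1/3 ≤ 0; row 4: entry -3/2 ≤ 0. Minimum is 7/5 at row 1 (q leaves); pivot element 5/6.
After the second pivot the z-row RHS is 124/3 − (-4/3)·(7/5) = 216/5.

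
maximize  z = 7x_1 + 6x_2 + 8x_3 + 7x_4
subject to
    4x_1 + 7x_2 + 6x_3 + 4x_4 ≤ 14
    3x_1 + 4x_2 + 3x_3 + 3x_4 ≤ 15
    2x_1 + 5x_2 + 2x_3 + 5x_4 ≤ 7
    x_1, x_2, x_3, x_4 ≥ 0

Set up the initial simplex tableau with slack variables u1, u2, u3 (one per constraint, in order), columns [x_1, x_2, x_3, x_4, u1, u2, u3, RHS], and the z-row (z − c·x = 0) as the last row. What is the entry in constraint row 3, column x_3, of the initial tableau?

Constraint 3 has coefficient 2 on x_3.

2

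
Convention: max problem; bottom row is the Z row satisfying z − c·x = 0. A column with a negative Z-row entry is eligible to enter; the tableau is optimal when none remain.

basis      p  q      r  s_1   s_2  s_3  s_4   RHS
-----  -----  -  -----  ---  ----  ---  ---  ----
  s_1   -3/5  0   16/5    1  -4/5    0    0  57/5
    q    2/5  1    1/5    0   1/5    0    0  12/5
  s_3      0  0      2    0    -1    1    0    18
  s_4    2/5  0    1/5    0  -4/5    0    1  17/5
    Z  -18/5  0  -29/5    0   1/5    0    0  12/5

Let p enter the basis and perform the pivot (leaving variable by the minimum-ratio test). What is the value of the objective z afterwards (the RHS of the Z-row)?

24

Ratio test on column p — row 1: entry -3/5 ≤ 0; row 2: (12/5)/(2/5) = 6; row 3: entry 0 ≤ 0; row 4: (17/5)/(2/5) = 17/2. Minimum is 6 at row 2 (q leaves); pivot element 2/5.
Pivot on row 2; the Z-row RHS becomes 12/5 − (-18/5)·6 = 24.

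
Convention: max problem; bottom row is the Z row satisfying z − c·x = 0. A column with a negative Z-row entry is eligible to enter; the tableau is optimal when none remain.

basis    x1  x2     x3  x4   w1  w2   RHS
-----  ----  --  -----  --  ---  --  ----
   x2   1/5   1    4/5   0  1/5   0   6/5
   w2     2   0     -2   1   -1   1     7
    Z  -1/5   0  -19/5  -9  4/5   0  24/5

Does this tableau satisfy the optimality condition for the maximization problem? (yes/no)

The Z-row has a negative entry -9 in column x4, so it is not optimal.

no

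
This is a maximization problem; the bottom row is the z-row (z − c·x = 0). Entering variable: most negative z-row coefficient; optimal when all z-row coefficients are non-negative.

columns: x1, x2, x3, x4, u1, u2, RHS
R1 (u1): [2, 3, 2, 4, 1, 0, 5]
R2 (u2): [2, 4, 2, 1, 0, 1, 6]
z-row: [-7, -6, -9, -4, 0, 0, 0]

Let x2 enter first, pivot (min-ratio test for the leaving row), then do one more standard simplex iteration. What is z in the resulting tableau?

Ratio test on column x2 — row 1: 5/3 = 5/3; row 2: 6/4 = 3/2. Minimum is 3/2 at row 2 (u2 leaves); pivot element 4.
Pivot on row 2; the z-row RHS becomes 0 − (-6)·(3/2) = 9.
Next entering variable (most negative z-row entry -6): x3.
Ratio test on column x3 — row 1: (1/2)/(1/2) = 1; row 2: (3/2)/(1/2) = 3. Minimum is 1 at row 1 (u1 leaves); pivot element 1/2.
After the second pivot the z-row RHS is 9 − (-6)·1 = 15.

15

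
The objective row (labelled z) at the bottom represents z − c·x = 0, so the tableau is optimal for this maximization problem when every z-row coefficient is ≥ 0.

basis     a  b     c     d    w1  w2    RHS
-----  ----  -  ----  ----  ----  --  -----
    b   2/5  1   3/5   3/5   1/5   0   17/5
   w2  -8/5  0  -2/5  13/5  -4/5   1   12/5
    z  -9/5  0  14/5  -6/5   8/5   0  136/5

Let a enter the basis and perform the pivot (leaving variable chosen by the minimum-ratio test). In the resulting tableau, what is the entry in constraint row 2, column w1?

Ratio test on column a — row 1: (17/5)/(2/5) = 17/2; row 2: entry -8/5 ≤ 0. Minimum is 17/2 at row 1 (b leaves); pivot element 2/5.
Divide row 1 by 2/5; eliminate column a from the other rows.
Row 2 update in column w1: -4/5 − (-8/5)·(1/2) = 0.

0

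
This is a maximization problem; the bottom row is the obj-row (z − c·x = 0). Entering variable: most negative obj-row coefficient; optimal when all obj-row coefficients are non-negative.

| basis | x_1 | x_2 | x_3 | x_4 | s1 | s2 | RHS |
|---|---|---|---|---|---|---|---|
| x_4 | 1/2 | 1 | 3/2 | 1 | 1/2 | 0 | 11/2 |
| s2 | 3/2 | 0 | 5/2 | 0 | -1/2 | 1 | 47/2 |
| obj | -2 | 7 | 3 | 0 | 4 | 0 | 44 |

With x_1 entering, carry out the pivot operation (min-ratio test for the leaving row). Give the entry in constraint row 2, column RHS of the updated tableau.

7

Ratio test on column x_1 — row 1: (11/2)/(1/2) = 11; row 2: (47/2)/(3/2) = 47/3. Minimum is 11 at row 1 (x_4 leaves); pivot element 1/2.
Divide row 1 by 1/2; eliminate column x_1 from the other rows.
Row 2 update in column RHS: 47/2 − (3/2)·11 = 7.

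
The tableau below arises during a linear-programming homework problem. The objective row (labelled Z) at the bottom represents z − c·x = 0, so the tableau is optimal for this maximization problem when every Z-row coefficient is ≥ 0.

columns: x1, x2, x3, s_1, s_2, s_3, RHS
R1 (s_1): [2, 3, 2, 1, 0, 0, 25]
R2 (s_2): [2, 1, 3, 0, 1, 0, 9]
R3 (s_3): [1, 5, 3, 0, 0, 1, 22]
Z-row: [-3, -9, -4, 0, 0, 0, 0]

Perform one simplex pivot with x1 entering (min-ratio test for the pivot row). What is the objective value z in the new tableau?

27/2

Ratio test on column x1 — row 1: 25/2 = 25/2; row 2: 9/2 = 9/2; row 3: 22/1 = 22. Minimum is 9/2 at row 2 (s_2 leaves); pivot element 2.
Pivot on row 2; the Z-row RHS becomes 0 − (-3)·(9/2) = 27/2.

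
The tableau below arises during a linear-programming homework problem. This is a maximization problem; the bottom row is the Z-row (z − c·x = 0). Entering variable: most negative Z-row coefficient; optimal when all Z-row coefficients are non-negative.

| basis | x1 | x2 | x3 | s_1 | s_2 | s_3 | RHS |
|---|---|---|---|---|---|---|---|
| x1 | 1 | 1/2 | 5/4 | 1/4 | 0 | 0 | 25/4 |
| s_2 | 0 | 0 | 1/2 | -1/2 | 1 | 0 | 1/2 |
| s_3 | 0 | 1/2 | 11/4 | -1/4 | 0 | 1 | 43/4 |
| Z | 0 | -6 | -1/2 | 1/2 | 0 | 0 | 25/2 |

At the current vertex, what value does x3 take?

0

x3 is not in the basis, so in the current basic feasible solution x3 = 0.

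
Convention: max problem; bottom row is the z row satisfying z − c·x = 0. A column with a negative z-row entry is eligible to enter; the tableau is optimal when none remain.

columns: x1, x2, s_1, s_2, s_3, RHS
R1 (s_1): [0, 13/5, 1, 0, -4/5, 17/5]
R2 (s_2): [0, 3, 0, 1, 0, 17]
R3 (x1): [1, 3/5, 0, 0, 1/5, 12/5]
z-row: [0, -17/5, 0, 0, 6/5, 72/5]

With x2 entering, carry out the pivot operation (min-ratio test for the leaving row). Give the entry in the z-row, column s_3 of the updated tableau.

2/13

Ratio test on column x2 — row 1: (17/5)/(13/5) = 17/13; row 2: 17/3 = 17/3; row 3: (12/5)/(3/5) = 4. Minimum is 17/13 at row 1 (s_1 leaves); pivot element 13/5.
Divide row 1 by 13/5; eliminate column x2 from the other rows.
z-row update in column s_3: 6/5 − (-17/5)·(-4/13) = 2/13.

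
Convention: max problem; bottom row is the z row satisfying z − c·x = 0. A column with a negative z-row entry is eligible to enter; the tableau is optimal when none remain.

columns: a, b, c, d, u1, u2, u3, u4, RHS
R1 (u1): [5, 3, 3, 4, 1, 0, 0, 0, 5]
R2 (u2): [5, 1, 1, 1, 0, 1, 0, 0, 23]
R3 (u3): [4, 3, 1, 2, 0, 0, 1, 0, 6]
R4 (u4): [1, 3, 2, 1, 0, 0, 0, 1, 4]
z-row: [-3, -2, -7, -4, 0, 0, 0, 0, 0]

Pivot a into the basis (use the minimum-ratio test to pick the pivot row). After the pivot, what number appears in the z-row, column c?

-26/5

Ratio test on column a — row 1: 5/5 = 1; row 2: 23/5 = 23/5; row 3: 6/4 = 3/2; row 4: 4/1 = 4. Minimum is 1 at row 1 (u1 leaves); pivot element 5.
Divide row 1 by 5; eliminate column a from the other rows.
z-row update in column c: -7 − (-3)·(3/5) = -26/5.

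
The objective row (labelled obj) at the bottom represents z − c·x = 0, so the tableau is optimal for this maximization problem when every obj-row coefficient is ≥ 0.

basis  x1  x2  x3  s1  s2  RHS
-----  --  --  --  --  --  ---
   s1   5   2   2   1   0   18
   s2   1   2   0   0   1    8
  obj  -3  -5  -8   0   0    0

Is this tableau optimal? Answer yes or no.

The obj-row has a negative entry -8 in column x3, so it is not optimal.

no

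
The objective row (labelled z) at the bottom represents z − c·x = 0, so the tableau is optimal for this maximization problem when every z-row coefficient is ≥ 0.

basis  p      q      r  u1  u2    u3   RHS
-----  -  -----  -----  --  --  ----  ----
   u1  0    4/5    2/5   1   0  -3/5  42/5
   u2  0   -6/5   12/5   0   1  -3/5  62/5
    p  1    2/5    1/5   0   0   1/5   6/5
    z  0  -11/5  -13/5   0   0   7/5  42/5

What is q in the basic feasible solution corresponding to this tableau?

q is not in the basis, so in the current basic feasible solution q = 0.

0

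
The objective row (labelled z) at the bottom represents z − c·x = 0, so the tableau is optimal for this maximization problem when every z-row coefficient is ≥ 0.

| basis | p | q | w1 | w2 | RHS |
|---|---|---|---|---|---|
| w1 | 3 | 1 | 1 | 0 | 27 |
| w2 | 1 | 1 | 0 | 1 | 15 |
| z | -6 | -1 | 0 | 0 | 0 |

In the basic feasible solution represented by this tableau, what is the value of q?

0

q is not in the basis, so in the current basic feasible solution q = 0.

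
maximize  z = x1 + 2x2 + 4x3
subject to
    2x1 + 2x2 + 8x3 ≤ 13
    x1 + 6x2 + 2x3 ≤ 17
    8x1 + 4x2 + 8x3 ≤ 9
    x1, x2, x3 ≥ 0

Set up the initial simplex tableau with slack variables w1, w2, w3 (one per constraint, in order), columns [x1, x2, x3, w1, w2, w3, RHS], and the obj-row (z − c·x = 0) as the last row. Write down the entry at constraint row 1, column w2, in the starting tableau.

0

Slack w2 belongs to constraint 2; its column is the unit vector e_2, so the entry in row 1 is 0.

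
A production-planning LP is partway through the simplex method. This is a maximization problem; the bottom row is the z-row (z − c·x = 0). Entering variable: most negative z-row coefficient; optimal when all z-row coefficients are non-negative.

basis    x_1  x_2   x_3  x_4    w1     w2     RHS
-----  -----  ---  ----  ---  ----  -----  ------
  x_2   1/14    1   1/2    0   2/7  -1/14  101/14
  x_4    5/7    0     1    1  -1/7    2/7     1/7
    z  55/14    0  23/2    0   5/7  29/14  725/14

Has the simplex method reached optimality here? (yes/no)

Every z-row coefficient is ≥ 0, so the tableau is optimal.

yes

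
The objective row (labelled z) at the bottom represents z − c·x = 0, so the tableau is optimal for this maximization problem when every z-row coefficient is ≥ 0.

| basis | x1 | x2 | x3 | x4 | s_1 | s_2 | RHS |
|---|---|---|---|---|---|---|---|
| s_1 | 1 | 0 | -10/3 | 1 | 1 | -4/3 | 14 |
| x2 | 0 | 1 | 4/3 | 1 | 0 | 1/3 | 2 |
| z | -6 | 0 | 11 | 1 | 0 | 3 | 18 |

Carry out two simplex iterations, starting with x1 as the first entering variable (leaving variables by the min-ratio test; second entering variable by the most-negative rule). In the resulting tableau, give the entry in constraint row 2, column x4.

Ratio test on column x1 — row 1: 14/1 = 14; row 2: entry 0 ≤ 0. Minimum is 14 at row 1 (s_1 leaves); pivot element 1.
Divide row 1 by 1; eliminate column x1 from the other rows.
Second iteration: most negative z-row entry is -9 in column x3, so x3 enters.
Ratio test on column x3 — row 1: entry -10/3 ≤ 0; row 2: 2/(4/3) = 3/2. Minimum is 3/2 at row 2 (x2 leaves); pivot element 4/3.
Divide row 2 by 4/3; eliminate column x3 from the other rows.
After both pivots, the entry at constraint row 2, column x4 is 3/4.

3/4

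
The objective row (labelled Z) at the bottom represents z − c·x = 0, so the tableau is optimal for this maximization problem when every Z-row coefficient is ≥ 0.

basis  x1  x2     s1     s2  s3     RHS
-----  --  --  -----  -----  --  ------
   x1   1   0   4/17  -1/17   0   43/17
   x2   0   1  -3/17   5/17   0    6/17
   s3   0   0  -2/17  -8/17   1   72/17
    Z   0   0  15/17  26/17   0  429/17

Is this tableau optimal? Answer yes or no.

Every Z-row coefficient is ≥ 0, so the tableau is optimal.

yes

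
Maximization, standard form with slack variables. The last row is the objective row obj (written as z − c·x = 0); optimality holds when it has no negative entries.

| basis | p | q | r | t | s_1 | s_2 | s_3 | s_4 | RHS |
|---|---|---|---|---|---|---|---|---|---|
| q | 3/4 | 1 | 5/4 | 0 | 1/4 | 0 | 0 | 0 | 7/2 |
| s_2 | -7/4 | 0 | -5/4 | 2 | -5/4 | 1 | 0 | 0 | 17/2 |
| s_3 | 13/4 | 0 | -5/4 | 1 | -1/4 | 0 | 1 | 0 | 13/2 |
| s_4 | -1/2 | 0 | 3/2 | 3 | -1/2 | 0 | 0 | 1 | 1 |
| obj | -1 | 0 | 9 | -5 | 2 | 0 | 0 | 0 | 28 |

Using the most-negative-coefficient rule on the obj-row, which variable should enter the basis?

t

Negative obj-row entries: p: -1, t: -5.
The most negative is -5 in column t, so t enters.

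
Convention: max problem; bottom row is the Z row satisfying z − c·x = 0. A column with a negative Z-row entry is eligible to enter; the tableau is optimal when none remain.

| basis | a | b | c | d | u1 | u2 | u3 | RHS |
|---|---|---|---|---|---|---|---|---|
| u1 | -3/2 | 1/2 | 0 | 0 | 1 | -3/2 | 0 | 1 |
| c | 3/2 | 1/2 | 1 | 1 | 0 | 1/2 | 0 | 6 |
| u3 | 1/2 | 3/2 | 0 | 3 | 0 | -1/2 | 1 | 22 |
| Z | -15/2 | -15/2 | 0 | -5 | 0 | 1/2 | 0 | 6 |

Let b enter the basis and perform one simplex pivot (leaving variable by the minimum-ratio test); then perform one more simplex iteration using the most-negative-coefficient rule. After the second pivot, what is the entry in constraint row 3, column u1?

Ratio test on column b — row 1: 1/(1/2) = 2; row 2: 6/(1/2) = 12; row 3: 22/(3/2) = 44/3. Minimum is 2 at row 1 (u1 leaves); pivot element 1/2.
Divide row 1 by 1/2; eliminate column b from the other rows.
Second iteration: most negative Z-row entry is -30 in column a, so a enters.
Ratio test on column a — row 1: entry -3 ≤ 0; row 2: 5/3 = 5/3; row 3: 19/5 = 19/5. Minimum is 5/3 at row 2 (c leaves); pivot element 3.
Divide row 2 by 3; eliminate column a from the other rows.
After both pivots, the entry at constraint row 3, column u1 is -4/3.

-4/3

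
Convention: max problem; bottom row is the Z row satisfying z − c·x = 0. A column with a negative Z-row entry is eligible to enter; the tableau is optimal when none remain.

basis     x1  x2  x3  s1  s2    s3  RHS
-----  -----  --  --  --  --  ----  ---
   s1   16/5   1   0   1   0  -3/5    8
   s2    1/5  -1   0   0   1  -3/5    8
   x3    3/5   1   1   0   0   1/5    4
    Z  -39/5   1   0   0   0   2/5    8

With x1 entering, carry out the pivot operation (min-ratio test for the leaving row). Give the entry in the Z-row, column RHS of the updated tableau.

Ratio test on column x1 — row 1: 8/(16/5) = 5/2; row 2: 8/(1/5) = 40; row 3: 4/(3/5) = 20/3. Minimum is 5/2 at row 1 (s1 leaves); pivot element 16/5.
Divide row 1 by 16/5; eliminate column x1 from the other rows.
Z-row update in column RHS: 8 − (-39/5)·(5/2) = 55/2.

55/2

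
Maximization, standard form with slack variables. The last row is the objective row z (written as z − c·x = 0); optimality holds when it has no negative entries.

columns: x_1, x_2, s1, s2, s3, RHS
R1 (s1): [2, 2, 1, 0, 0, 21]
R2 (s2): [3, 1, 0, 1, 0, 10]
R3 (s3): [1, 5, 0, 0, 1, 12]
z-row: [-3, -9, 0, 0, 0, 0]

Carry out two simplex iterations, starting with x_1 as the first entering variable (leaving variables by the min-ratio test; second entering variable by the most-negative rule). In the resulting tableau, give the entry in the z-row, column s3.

12/7

Ratio test on column x_1 — row 1: 21/2 = 21/2; row 2: 10/3 = 10/3; row 3: 12/1 = 12. Minimum is 10/3 at row 2 (s2 leaves); pivot element 3.
Divide row 2 by 3; eliminate column x_1 from the other rows.
Second iteration: most negative z-row entry is -8 in column x_2, so x_2 enters.
Ratio test on column x_2 — row 1: (43/3)/(4/3) = 43/4; row 2: (10/3)/(1/3) = 10; row 3: (26/3)/(14/3) = 13/7. Minimum is 13/7 at row 3 (s3 leaves); pivot element 14/3.
Divide row 3 by 14/3; eliminate column x_2 from the other rows.
After both pivots, the entry at the z-row, column s3 is 12/7.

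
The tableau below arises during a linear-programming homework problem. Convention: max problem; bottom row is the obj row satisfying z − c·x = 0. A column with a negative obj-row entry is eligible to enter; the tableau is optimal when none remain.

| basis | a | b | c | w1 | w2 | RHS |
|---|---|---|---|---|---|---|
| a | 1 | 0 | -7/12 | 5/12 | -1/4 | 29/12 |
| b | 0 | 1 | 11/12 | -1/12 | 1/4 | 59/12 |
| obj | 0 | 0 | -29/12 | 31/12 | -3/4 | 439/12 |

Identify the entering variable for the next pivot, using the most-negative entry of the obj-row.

c

Negative obj-row entries: c: -29/12, w2: -3/4.
The most negative is -29/12 in column c, so c enters.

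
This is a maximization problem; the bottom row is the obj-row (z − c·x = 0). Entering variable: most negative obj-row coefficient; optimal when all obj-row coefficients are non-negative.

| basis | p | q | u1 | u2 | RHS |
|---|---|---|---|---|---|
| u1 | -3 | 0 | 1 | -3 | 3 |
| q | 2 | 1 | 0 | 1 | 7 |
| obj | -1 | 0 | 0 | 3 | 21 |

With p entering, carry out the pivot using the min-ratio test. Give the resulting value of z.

Ratio test on column p — row 1: entry -3 ≤ 0; row 2: 7/2 = 7/2. Minimum is 7/2 at row 2 (q leaves); pivot element 2.
Pivot on row 2; the obj-row RHS becomes 21 − (-1)·(7/2) = 49/2.

49/2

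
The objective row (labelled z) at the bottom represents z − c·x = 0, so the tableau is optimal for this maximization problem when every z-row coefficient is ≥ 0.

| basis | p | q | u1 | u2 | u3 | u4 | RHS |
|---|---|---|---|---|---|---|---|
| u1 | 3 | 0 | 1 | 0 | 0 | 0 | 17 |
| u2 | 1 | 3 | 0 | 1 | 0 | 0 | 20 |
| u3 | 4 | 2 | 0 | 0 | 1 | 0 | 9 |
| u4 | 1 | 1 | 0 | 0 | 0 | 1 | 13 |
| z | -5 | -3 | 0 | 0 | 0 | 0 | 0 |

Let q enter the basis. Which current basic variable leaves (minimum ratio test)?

u3

Column q entries and ratios — u1: 0 ≤ 0, skip; u2: 20/3 = 20/3; u3: 9/2 = 9/2; u4: 13/1 = 13.
Smallest ratio is 9/2 in the row of u3, so u3 leaves.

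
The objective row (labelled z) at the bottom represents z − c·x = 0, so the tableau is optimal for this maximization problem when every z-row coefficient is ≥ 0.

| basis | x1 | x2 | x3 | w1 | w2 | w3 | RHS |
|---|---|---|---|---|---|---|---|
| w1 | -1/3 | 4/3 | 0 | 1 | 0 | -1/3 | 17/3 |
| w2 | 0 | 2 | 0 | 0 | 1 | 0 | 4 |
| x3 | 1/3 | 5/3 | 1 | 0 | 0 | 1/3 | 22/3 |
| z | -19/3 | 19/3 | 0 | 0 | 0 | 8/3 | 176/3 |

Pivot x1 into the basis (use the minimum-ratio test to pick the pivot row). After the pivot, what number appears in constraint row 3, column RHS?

22

Ratio test on column x1 — row 1: entry -1/3 ≤ 0; row 2: entry 0 ≤ 0; row 3: (22/3)/(1/3) = 22. Minimum is 22 at row 3 (x3 leaves); pivot element 1/3.
Divide row 3 by 1/3; eliminate column x1 from the other rows.
In the new row 3, the RHS entry is the old entry divided by the pivot: (22/3)/(1/3) = 22.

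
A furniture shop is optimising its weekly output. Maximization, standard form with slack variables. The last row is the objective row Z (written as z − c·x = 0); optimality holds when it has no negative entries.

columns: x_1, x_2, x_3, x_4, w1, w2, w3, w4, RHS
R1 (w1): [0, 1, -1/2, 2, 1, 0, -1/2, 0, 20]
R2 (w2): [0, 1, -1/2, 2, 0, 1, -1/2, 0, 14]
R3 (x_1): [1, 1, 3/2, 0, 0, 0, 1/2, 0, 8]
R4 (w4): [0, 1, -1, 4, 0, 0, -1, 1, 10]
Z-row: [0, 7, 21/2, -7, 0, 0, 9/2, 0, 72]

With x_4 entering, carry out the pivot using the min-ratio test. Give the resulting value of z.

179/2

Ratio test on column x_4 — row 1: 20/2 = 10; row 2: 14/2 = 7; row 3: entry 0 ≤ 0; row 4: 10/4 = 5/2. Minimum is 5/2 at row 4 (w4 leaves); pivot element 4.
Pivot on row 4; the Z-row RHS becomes 72 − (-7)·(5/2) = 179/2.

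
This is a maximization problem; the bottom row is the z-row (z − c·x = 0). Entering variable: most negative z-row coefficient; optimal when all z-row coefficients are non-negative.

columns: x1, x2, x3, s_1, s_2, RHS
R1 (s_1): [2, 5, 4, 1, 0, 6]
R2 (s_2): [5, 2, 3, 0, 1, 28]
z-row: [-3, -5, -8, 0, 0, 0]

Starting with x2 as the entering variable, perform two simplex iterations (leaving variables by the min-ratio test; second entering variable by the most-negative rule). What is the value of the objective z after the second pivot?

12

Ratio test on column x2 — row 1: 6/5 = 6/5; row 2: 28/2 = 14. Minimum is 6/5 at row 1 (s_1 leaves); pivot element 5.
Pivot on row 1; the z-row RHS becomes 0 − (-5)·(6/5) = 6.
Next entering variable (most negative z-row entry -4): x3.
Ratio test on column x3 — row 1: (6/5)/(4/5) = 3/2; row 2: (128/5)/(7/5) = 128/7. Minimum is 3/2 at row 1 (x2 leaves); pivot element 4/5.
After the second pivot the z-row RHS is 6 − (-4)·(3/2) = 12.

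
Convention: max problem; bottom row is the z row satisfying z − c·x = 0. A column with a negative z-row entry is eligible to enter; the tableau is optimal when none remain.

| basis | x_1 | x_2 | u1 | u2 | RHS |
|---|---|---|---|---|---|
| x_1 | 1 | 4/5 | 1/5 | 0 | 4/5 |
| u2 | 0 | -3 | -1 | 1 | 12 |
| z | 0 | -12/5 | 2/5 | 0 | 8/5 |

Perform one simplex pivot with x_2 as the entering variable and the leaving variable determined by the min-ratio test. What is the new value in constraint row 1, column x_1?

Ratio test on column x_2 — row 1: (4/5)/(4/5) = 1; row 2: entry -3 ≤ 0. Minimum is 1 at row 1 (x_1 leaves); pivot element 4/5.
Divide row 1 by 4/5; eliminate column x_2 from the other rows.
In the new row 1, the x_1 entry is the old entry divided by the pivot: 1/(4/5) = 5/4.

5/4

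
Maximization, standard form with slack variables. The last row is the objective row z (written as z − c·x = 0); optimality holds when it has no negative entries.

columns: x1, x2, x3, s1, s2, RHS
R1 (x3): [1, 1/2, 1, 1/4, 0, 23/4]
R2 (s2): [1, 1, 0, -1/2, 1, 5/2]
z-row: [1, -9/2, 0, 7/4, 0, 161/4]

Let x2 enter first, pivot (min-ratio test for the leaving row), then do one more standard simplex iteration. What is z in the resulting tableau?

Ratio test on column x2 — row 1: (23/4)/(1/2) = 23/2; row 2: (5/2)/1 = 5/2. Minimum is 5/2 at row 2 (s2 leaves); pivot element 1.
Pivot on row 2; the z-row RHS becomes 161/4 − (-9/2)·(5/2) = 103/2.
Next entering variable (most negative z-row entry -1/2): s1.
Ratio test on column s1 — row 1: (9/2)/(1/2) = 9; row 2: entry -1/2 ≤ 0. Minimum is 9 at row 1 (x3 leaves); pivot element 1/2.
After the second pivot the z-row RHS is 103/2 − (-1/2)·9 = 56.

56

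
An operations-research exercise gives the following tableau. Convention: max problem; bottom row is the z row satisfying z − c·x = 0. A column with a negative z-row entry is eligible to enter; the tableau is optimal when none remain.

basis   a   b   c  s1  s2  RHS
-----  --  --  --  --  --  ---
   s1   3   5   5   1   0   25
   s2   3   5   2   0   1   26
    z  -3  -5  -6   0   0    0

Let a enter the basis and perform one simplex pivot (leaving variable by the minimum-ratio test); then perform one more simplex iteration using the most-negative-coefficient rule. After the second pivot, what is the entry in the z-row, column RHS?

Ratio test on column a — row 1: 25/3 = 25/3; row 2: 26/3 = 26/3. Minimum is 25/3 at row 1 (s1 leaves); pivot element 3.
Divide row 1 by 3; eliminate column a from the other rows.
Second iteration: most negative z-row entry is -1 in column c, so c enters.
Ratio test on column c — row 1: (25/3)/(5/3) = 5; row 2: entry -3 ≤ 0. Minimum is 5 at row 1 (a leaves); pivot element 5/3.
Divide row 1 by 5/3; eliminate column c from the other rows.
After both pivots, the entry at the z-row, column RHS is 30.

30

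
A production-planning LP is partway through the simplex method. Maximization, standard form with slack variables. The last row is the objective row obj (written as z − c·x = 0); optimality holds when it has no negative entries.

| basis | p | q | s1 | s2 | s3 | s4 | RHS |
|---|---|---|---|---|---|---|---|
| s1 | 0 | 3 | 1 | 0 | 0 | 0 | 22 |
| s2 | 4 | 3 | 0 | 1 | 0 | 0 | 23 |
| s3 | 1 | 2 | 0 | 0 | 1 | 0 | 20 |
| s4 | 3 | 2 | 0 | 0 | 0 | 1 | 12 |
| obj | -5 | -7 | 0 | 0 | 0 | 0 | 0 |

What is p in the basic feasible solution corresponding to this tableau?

p is not in the basis, so in the current basic feasible solution p = 0.

0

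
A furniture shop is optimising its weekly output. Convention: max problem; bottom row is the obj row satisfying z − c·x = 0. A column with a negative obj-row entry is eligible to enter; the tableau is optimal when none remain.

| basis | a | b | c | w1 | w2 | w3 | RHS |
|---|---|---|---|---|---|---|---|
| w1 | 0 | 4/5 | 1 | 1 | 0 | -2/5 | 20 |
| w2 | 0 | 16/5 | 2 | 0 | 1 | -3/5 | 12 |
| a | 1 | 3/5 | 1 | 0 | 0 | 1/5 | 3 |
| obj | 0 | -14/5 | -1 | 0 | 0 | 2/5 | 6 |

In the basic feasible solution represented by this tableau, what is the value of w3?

0

w3 is not in the basis, so in the current basic feasible solution w3 = 0.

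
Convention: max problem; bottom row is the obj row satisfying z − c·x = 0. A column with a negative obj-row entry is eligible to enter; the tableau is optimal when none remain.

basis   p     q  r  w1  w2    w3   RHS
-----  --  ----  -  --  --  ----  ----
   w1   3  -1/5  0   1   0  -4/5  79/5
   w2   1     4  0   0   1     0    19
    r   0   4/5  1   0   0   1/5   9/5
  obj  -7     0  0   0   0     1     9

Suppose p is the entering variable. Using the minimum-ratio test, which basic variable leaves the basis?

Column p entries and ratios — w1: (79/5)/3 = 79/15; w2: 19/1 = 19; r: 0 ≤ 0, skip.
Smallest ratio is 79/15 in the row of w1, so w1 leaves.

w1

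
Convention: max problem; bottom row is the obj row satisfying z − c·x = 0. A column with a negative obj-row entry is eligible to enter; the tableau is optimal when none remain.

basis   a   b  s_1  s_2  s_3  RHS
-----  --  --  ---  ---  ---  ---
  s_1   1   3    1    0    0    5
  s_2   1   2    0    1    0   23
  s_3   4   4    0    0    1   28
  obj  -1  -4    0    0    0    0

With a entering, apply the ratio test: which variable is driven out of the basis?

s_1

Column a entries and ratios — s_1: 5/1 = 5; s_2: 23/1 = 23; s_3: 28/4 = 7.
Smallest ratio is 5 in the row of s_1, so s_1 leaves.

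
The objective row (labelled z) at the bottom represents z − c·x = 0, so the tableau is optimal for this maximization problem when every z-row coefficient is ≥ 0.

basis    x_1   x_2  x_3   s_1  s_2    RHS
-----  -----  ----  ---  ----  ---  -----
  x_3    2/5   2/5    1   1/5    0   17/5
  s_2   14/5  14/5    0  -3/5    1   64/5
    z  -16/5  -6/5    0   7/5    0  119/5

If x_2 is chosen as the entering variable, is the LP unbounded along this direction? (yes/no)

Column x_2 has positive entries in row(s) 1, 2, so the ratio test bounds it — not unbounded.

no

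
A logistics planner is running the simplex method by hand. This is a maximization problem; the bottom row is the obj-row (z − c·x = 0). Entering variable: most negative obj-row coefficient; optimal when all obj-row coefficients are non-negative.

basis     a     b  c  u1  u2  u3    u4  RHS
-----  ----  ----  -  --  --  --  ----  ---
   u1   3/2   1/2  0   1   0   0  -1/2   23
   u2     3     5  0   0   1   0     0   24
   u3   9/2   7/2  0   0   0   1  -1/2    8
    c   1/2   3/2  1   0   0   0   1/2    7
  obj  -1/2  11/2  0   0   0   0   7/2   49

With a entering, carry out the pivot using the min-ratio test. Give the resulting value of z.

Ratio test on column a — row 1: 23/(3/2) = 46/3; row 2: 24/3 = 8; row 3: 8/(9/2) = 16/9; row 4: 7/(1/2) = 14. Minimum is 16/9 at row 3 (u3 leaves); pivot element 9/2.
Pivot on row 3; the obj-row RHS becomes 49 − (-1/2)·(16/9) = 449/9.

449/9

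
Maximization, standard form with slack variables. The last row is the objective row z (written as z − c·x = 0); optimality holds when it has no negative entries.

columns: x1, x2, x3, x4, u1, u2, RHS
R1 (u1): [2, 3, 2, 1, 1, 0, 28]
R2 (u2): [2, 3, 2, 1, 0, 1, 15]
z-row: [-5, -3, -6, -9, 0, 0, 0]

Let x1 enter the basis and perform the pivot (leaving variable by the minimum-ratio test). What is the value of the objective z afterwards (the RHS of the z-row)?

Ratio test on column x1 — row 1: 28/2 = 14; row 2: 15/2 = 15/2. Minimum is 15/2 at row 2 (u2 leaves); pivot element 2.
Pivot on row 2; the z-row RHS becomes 0 − (-5)·(15/2) = 75/2.

75/2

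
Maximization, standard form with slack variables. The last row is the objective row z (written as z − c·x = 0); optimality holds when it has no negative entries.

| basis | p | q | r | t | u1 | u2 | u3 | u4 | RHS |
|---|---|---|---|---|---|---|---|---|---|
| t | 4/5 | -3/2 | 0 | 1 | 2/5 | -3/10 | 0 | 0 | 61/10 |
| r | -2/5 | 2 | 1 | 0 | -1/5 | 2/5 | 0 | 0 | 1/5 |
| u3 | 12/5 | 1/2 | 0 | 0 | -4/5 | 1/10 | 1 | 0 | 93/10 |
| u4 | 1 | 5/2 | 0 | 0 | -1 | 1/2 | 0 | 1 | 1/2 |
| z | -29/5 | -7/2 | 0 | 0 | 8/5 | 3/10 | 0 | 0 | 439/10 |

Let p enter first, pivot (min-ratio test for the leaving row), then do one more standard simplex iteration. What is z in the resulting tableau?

267/4

Ratio test on column p — row 1: (61/10)/(4/5) = 61/8; row 2: entry -2/5 ≤ 0; row 3: (93/10)/(12/5) = 31/8; row 4: (1/2)/1 = 1/2. Minimum is 1/2 at row 4 (u4 leaves); pivot element 1.
Pivot on row 4; the z-row RHS becomes 439/10 − (-29/5)·(1/2) = 234/5.
Next entering variable (most negative z-row entry -21/5): u1.
Ratio test on column u1 — row 1: (57/10)/(6/5) = 19/4; row 2: entry -3/5 ≤ 0; row 3: (81/10)/(8/5) = 81/16; row 4: entry -1 ≤ 0. Minimum is 19/4 at row 1 (t leaves); pivot element 6/5.
After the second pivot the z-row RHS is 234/5 − (-21/5)·(19/4) = 267/4.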